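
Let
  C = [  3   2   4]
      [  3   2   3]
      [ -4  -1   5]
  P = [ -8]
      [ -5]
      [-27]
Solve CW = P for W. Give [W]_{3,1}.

-3

Since C multiplies W on the left, W = C⁻¹P.
C has determinant 5; C⁻¹ = [[13/5, -14/5, -2/5], [-27/5, 31/5, 3/5], [1, -1, 0]].
W = C⁻¹P = [[13/5, -14/5, -2/5], [-27/5, 31/5, 3/5], [1, -1, 0]] · [[-8], [-5], [-27]] = [[4], [-4], [-3]].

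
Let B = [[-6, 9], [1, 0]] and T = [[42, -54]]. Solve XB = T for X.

X = [[-6, 6]]

Right-multiplying both sides by B⁻¹ gives X = TB⁻¹.
det B = -9, so B⁻¹ = [[0, 1], [1/9, 2/3]].
X = TB⁻¹ = [[42, -54]] · [[0, 1], [1/9, 2/3]] = [[-6, 6]].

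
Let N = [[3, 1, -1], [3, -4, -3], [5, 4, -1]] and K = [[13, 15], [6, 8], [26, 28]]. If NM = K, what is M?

N is on the left of M, so left-multiply by N⁻¹: M = N⁻¹K.
det N = 4; the adjugate gives N⁻¹ = [[4, -3/4, -7/4], [-3, 1/2, 3/2], [8, -7/4, -15/4]].
M = N⁻¹K = [[4, -3/4, -7/4], [-3, 1/2, 3/2], [8, -7/4, -15/4]] · [[13, 15], [6, 8], [26, 28]] = [[2, 5], [3, 1], [-4, 1]].

M = [[2, 5], [3, 1], [-4, 1]]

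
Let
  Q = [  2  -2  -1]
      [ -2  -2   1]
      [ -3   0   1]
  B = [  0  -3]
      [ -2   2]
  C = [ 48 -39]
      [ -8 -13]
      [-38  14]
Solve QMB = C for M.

M = Q⁻¹CB⁻¹ (apply Q⁻¹ on the left and B⁻¹ on the right).
Q has determinant 4; Q⁻¹ = [[-1/2, 1/2, -1], [-1/4, -1/4, 0], [-3/2, 3/2, -2]].
det B = -6, so B⁻¹ = [[-1/3, -1/2], [-1/3, 0]].
Q⁻¹C = [[10, -1], [-10, 13], [-8, 11]].
M = (Q⁻¹C)B⁻¹ = [[-3, -5], [-1, 5], [-1, 4]].

M = [[-3, -5], [-1, 5], [-1, 4]]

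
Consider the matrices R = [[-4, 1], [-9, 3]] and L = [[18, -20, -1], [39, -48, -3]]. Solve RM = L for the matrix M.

M = [[-5, 4, 0], [-2, -4, -1]]

R is on the left of M, so left-multiply by R⁻¹: M = R⁻¹L.
R has determinant -3; R⁻¹ = [[-1, 1/3], [-3, 4/3]].
M = R⁻¹L = [[-1, 1/3], [-3, 4/3]] · [[18, -20, -1], [39, -48, -3]] = [[-5, 4, 0], [-2, -4, -1]].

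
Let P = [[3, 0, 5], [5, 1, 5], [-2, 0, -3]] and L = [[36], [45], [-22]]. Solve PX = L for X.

P is on the left of X, so left-multiply by P⁻¹: X = P⁻¹L.
det P = 1; the adjugate gives P⁻¹ = [[-3, 0, -5], [5, 1, 10], [2, 0, 3]].
X = P⁻¹L = [[-3, 0, -5], [5, 1, 10], [2, 0, 3]] · [[36], [45], [-22]] = [[2], [5], [6]].

X = [[2], [5], [6]]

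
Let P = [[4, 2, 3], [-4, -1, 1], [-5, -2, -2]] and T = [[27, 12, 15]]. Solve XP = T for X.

Since P sits to the right of X, X = TP⁻¹.
det P = -1; the adjugate gives P⁻¹ = [[-4, 2, -5], [13, -7, 16], [-3, 2, -4]].
X = TP⁻¹ = [[27, 12, 15]] · [[-4, 2, -5], [13, -7, 16], [-3, 2, -4]] = [[3, 0, -3]].

X = [[3, 0, -3]]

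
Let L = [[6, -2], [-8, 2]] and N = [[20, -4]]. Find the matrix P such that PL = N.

L is on the right of P, so right-multiply by L⁻¹: P = NL⁻¹.
L has determinant -4; L⁻¹ = [[-1/2, -1/2], [-2, -3/2]].
P = NL⁻¹ = [[20, -4]] · [[-1/2, -1/2], [-2, -3/2]] = [[-2, -4]].

P = [[-2, -4]]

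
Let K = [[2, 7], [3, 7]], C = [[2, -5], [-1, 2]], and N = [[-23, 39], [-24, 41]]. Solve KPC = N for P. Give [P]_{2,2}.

P = K⁻¹NC⁻¹ (apply K⁻¹ on the left and C⁻¹ on the right).
det K = -7, so K⁻¹ = [[-1, 1], [3/7, -2/7]].
C has determinant -1; C⁻¹ = [[-2, -5], [-1, -2]].
K⁻¹N = [[-1, 2], [-3, 5]].
P = (K⁻¹N)C⁻¹ = [[0, 1], [1, 5]].

5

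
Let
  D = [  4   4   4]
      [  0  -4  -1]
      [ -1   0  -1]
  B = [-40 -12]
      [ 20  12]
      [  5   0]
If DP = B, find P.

D is on the left of P, so left-multiply by D⁻¹: P = D⁻¹B.
det D = 4; the adjugate gives D⁻¹ = [[1, 1, 3], [1/4, 0, 1], [-1, -1, -4]].
P = D⁻¹B = [[1, 1, 3], [1/4, 0, 1], [-1, -1, -4]] · [[-40, -12], [20, 12], [5, 0]] = [[-5, 0], [-5, -3], [0, 0]].

P = [[-5, 0], [-5, -3], [0, 0]]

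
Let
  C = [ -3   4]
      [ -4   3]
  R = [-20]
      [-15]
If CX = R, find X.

X = [[0], [-5]]

C is on the left of X, so left-multiply by C⁻¹: X = C⁻¹R.
det C = 7; the adjugate gives C⁻¹ = [[3/7, -4/7], [4/7, -3/7]].
X = C⁻¹R = [[3/7, -4/7], [4/7, -3/7]] · [[-20], [-15]] = [[0], [-5]].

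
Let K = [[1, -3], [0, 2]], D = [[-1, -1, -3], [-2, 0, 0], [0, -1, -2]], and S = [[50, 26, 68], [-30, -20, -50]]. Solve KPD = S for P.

P = [[-1, -2, 5], [5, 5, 5]]

Left-multiply by K⁻¹ and right-multiply by D⁻¹: P = K⁻¹SD⁻¹.
det K = 2, so K⁻¹ = [[1, 3/2], [0, 1/2]].
det D = -2, so D⁻¹ = [[0, -1/2, 0], [2, -1, -3], [-1, 1/2, 1]].
K⁻¹S = [[5, -4, -7], [-15, -10, -25]].
P = (K⁻¹S)D⁻¹ = [[-1, -2, 5], [5, 5, 5]].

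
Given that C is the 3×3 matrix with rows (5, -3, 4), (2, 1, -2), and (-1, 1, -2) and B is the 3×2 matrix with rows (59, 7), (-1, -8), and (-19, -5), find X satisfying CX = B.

X = [[6, -1], [-3, 0], [5, 3]]

C is on the left of X, so left-multiply by C⁻¹: X = C⁻¹B.
det C = -6; the adjugate gives C⁻¹ = [[0, 1/3, -1/3], [-1, 1, -3], [-1/2, 1/3, -11/6]].
X = C⁻¹B = [[0, 1/3, -1/3], [-1, 1, -3], [-1/2, 1/3, -11/6]] · [[59, 7], [-1, -8], [-19, -5]] = [[6, -1], [-3, 0], [5, 3]].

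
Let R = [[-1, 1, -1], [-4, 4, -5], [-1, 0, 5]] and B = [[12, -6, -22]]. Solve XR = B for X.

Right-multiplying both sides by R⁻¹ gives X = BR⁻¹.
det R = 1, so R⁻¹ = [[20, -5, -1], [25, -6, -1], [4, -1, 0]].
X = BR⁻¹ = [[12, -6, -22]] · [[20, -5, -1], [25, -6, -1], [4, -1, 0]] = [[2, -2, -6]].

X = [[2, -2, -6]]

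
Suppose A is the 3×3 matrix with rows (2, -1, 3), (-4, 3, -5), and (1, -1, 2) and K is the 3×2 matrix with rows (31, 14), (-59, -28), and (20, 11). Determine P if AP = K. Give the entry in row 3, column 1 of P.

Since A multiplies P on the left, P = A⁻¹K.
det A = 2, so A⁻¹ = [[1/2, -1/2, -2], [3/2, 1/2, -1], [1/2, 1/2, 1]].
P = A⁻¹K = [[1/2, -1/2, -2], [3/2, 1/2, -1], [1/2, 1/2, 1]] · [[31, 14], [-59, -28], [20, 11]] = [[5, -1], [-3, -4], [6, 4]].

6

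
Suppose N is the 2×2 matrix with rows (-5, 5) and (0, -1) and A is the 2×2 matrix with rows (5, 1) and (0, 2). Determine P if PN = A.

P = [[-1, -6], [0, -2]]

Right-multiplying both sides by N⁻¹ gives P = AN⁻¹.
det N = 5, so N⁻¹ = [[-1/5, -1], [0, -1]].
P = AN⁻¹ = [[5, 1], [0, 2]] · [[-1/5, -1], [0, -1]] = [[-1, -6], [0, -2]].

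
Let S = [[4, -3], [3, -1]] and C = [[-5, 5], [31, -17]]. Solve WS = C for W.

Since S sits to the right of W, W = CS⁻¹.
det S = 5; the adjugate gives S⁻¹ = [[-1/5, 3/5], [-3/5, 4/5]].
W = CS⁻¹ = [[-5, 5], [31, -17]] · [[-1/5, 3/5], [-3/5, 4/5]] = [[-2, 1], [4, 5]].

W = [[-2, 1], [4, 5]]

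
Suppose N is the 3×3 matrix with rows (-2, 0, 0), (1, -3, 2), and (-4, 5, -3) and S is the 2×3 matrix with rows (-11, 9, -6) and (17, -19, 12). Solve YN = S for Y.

Since N sits to the right of Y, Y = SN⁻¹.
det N = 2, so N⁻¹ = [[-1/2, 0, 0], [-5/2, 3, 2], [-7/2, 5, 3]].
Y = SN⁻¹ = [[-11, 9, -6], [17, -19, 12]] · [[-1/2, 0, 0], [-5/2, 3, 2], [-7/2, 5, 3]] = [[4, -3, 0], [-3, 3, -2]].

Y = [[4, -3, 0], [-3, 3, -2]]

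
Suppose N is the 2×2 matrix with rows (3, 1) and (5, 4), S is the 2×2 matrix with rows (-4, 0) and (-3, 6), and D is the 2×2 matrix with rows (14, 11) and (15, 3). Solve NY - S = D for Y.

Y = [[4, 5], [-2, -4]]

NY = D + S = [[10, 11], [12, 9]].
Left-multiplying both sides by N⁻¹ gives Y = N⁻¹(D + S).
det N = 7, so N⁻¹ = [[4/7, -1/7], [-5/7, 3/7]].
Y = N⁻¹(D + S) = [[4, 5], [-2, -4]].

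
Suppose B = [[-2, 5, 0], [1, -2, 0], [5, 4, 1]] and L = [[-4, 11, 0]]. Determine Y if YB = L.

Y = [[3, 2, 0]]

Right-multiplying both sides by B⁻¹ gives Y = LB⁻¹.
det B = -1, so B⁻¹ = [[2, 5, 0], [1, 2, 0], [-14, -33, 1]].
Y = LB⁻¹ = [[-4, 11, 0]] · [[2, 5, 0], [1, 2, 0], [-14, -33, 1]] = [[3, 2, 0]].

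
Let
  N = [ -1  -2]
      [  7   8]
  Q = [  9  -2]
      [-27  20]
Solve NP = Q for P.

P = [[3, 4], [-6, -1]]

N is on the left of P, so left-multiply by N⁻¹: P = N⁻¹Q.
det N = 6; the adjugate gives N⁻¹ = [[4/3, 1/3], [-7/6, -1/6]].
P = N⁻¹Q = [[4/3, 1/3], [-7/6, -1/6]] · [[9, -2], [-27, 20]] = [[3, 4], [-6, -1]].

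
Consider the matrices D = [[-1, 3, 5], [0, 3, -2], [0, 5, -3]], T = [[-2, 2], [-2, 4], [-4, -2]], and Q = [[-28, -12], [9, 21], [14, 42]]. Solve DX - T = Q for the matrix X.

DX = Q + T = [[-30, -10], [7, 25], [10, 40]].
Left-multiplying both sides by D⁻¹ gives X = D⁻¹(Q + T).
det D = -1; the adjugate gives D⁻¹ = [[-1, -34, 21], [0, -3, 2], [0, -5, 3]].
X = D⁻¹(Q + T) = [[2, 0], [-1, 5], [-5, -5]].

X = [[2, 0], [-1, 5], [-5, -5]]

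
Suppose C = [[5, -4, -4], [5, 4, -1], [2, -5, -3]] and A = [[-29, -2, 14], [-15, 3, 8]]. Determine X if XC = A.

Since C sits to the right of X, X = AC⁻¹.
det C = -5; the adjugate gives C⁻¹ = [[17/5, -8/5, -4], [-13/5, 7/5, 3], [33/5, -17/5, -8]].
X = AC⁻¹ = [[-29, -2, 14], [-15, 3, 8]] · [[17/5, -8/5, -4], [-13/5, 7/5, 3], [33/5, -17/5, -8]] = [[-1, -4, -2], [-6, 1, 5]].

X = [[-1, -4, -2], [-6, 1, 5]]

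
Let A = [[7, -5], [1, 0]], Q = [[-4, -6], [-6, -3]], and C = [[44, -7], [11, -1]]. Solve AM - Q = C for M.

AM = C + Q = [[40, -13], [5, -4]].
Left-multiplying both sides by A⁻¹ gives M = A⁻¹(C + Q).
A has determinant 5; A⁻¹ = [[0, 1], [-1/5, 7/5]].
M = A⁻¹(C + Q) = [[5, -4], [-1, -3]].

M = [[5, -4], [-1, -3]]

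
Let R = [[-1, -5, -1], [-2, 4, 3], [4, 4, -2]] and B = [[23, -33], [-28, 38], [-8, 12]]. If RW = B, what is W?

W = [[5, -1], [-6, 6], [2, 4]]

Left-multiplying both sides by R⁻¹ gives W = R⁻¹B.
R has determinant 4; R⁻¹ = [[-5, -7/2, -11/4], [2, 3/2, 5/4], [-6, -4, -7/2]].
W = R⁻¹B = [[-5, -7/2, -11/4], [2, 3/2, 5/4], [-6, -4, -7/2]] · [[23, -33], [-28, 38], [-8, 12]] = [[5, -1], [-6, 6], [2, 4]].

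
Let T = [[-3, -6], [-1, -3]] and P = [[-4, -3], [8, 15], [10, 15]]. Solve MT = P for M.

T is on the right of M, so right-multiply by T⁻¹: M = PT⁻¹.
det T = 3; the adjugate gives T⁻¹ = [[-1, 2], [1/3, -1]].
M = PT⁻¹ = [[-4, -3], [8, 15], [10, 15]] · [[-1, 2], [1/3, -1]] = [[3, -5], [-3, 1], [-5, 5]].

M = [[3, -5], [-3, 1], [-5, 5]]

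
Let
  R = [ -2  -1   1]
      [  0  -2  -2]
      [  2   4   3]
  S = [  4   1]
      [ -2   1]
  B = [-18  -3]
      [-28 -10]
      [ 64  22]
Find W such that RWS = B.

W = [[2, 1], [2, -1], [2, 2]]

W = R⁻¹BS⁻¹ (apply R⁻¹ on the left and S⁻¹ on the right).
R has determinant 4; R⁻¹ = [[1/2, 7/4, 1], [-1, -2, -1], [1, 3/2, 1]].
det S = 6; the adjugate gives S⁻¹ = [[1/6, -1/6], [1/3, 2/3]].
R⁻¹B = [[6, 3], [10, 1], [4, 4]].
W = (R⁻¹B)S⁻¹ = [[2, 1], [2, -1], [2, 2]].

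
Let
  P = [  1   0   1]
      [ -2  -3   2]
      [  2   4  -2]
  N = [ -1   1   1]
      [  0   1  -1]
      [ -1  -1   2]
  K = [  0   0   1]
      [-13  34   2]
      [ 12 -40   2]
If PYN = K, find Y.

Y = [[-3, -2, -1], [-3, 1, 4], [4, 0, 0]]

Y = P⁻¹KN⁻¹ (apply P⁻¹ on the left and N⁻¹ on the right).
det P = -4, so P⁻¹ = [[1/2, -1, -3/4], [0, 1, 1], [1/2, 1, 3/4]].
det N = 1; the adjugate gives N⁻¹ = [[1, -3, -2], [1, -1, -1], [1, -2, -1]].
P⁻¹K = [[4, -4, -3], [-1, -6, 4], [-4, 4, 4]].
Y = (P⁻¹K)N⁻¹ = [[-3, -2, -1], [-3, 1, 4], [4, 0, 0]].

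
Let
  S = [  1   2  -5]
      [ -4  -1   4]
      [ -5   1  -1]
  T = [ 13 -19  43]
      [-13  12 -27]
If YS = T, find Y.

Y = [[-5, 3, -6], [1, -4, 6]]

Right-multiplying both sides by S⁻¹ gives Y = TS⁻¹.
det S = -6, so S⁻¹ = [[1/2, 1/2, -1/2], [4, 13/3, -8/3], [3/2, 11/6, -7/6]].
Y = TS⁻¹ = [[13, -19, 43], [-13, 12, -27]] · [[1/2, 1/2, -1/2], [4, 13/3, -8/3], [3/2, 11/6, -7/6]] = [[-5, 3, -6], [1, -4, 6]].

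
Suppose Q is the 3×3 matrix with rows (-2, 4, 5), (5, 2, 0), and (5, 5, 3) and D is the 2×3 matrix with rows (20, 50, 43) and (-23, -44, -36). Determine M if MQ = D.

Since Q sits to the right of M, M = DQ⁻¹.
det Q = 3, so Q⁻¹ = [[2, 13/3, -10/3], [-5, -31/3, 25/3], [5, 10, -8]].
M = DQ⁻¹ = [[20, 50, 43], [-23, -44, -36]] · [[2, 13/3, -10/3], [-5, -31/3, 25/3], [5, 10, -8]] = [[5, 0, 6], [-6, -5, -2]].

M = [[5, 0, 6], [-6, -5, -2]]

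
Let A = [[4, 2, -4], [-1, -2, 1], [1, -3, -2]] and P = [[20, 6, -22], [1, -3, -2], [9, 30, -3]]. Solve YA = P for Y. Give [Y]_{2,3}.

Since A sits to the right of Y, Y = PA⁻¹.
A has determinant 6; A⁻¹ = [[7/6, 8/3, -1], [-1/6, -2/3, 0], [5/6, 7/3, -1]].
Y = PA⁻¹ = [[20, 6, -22], [1, -3, -2], [9, 30, -3]] · [[7/6, 8/3, -1], [-1/6, -2/3, 0], [5/6, 7/3, -1]] = [[4, -2, 2], [0, 0, 1], [3, -3, -6]].

1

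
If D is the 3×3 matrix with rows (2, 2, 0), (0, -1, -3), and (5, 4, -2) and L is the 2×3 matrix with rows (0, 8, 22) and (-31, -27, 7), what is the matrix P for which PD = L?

Since D sits to the right of P, P = LD⁻¹.
det D = -2; the adjugate gives D⁻¹ = [[-7, -2, 3], [15/2, 2, -3], [-5/2, -1, 1]].
P = LD⁻¹ = [[0, 8, 22], [-31, -27, 7]] · [[-7, -2, 3], [15/2, 2, -3], [-5/2, -1, 1]] = [[5, -6, -2], [-3, 1, -5]].

P = [[5, -6, -2], [-3, 1, -5]]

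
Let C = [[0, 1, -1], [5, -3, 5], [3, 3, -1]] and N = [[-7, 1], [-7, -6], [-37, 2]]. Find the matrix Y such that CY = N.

Since C multiplies Y on the left, Y = C⁻¹N.
det C = -4; the adjugate gives C⁻¹ = [[3, 1/2, -1/2], [-5, -3/4, 5/4], [-6, -3/4, 5/4]].
Y = C⁻¹N = [[3, 1/2, -1/2], [-5, -3/4, 5/4], [-6, -3/4, 5/4]] · [[-7, 1], [-7, -6], [-37, 2]] = [[-6, -1], [-6, 2], [1, 1]].

Y = [[-6, -1], [-6, 2], [1, 1]]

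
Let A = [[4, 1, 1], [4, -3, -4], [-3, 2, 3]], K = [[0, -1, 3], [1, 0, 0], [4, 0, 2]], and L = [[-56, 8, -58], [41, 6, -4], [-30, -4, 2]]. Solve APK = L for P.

P = [[-2, 3, -3], [2, 1, -1], [-2, -1, -4]]

Isolating P: multiply by A⁻¹ from the left and K⁻¹ from the right, so P = A⁻¹LK⁻¹.
A has determinant -5; A⁻¹ = [[1/5, 1/5, 1/5], [0, -3, -4], [1/5, 11/5, 16/5]].
det K = 2; the adjugate gives K⁻¹ = [[0, 1, 0], [-1, -6, 3/2], [0, -2, 1/2]].
A⁻¹L = [[-9, 2, -12], [-3, -2, 4], [-17, 2, -14]].
P = (A⁻¹L)K⁻¹ = [[-2, 3, -3], [2, 1, -1], [-2, -1, -4]].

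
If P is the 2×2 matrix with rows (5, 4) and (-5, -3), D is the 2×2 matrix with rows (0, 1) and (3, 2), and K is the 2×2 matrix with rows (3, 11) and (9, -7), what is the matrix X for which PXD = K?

X = [[5, -3], [-4, 4]]

X = P⁻¹KD⁻¹ (apply P⁻¹ on the left and D⁻¹ on the right).
det P = 5; the adjugate gives P⁻¹ = [[-3/5, -4/5], [1, 1]].
det D = -3; the adjugate gives D⁻¹ = [[-2/3, 1/3], [1, 0]].
P⁻¹K = [[-9, -1], [12, 4]].
X = (P⁻¹K)D⁻¹ = [[5, -3], [-4, 4]].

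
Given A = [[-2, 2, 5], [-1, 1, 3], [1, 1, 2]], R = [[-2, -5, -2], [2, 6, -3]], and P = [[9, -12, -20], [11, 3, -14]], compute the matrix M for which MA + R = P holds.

M = [[-5, 1, 2], [-1, -4, 3]]

MA = P − R = [[11, -7, -18], [9, -3, -11]].
Right-multiplying both sides by A⁻¹ gives M = (P − R)A⁻¹.
A has determinant 2; A⁻¹ = [[-1/2, 1/2, 1/2], [5/2, -9/2, 1/2], [-1, 2, 0]].
M = (P − R)A⁻¹ = [[-5, 1, 2], [-1, -4, 3]].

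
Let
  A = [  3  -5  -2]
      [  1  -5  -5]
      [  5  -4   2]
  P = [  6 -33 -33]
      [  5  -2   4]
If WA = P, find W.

Since A sits to the right of W, W = PA⁻¹.
det A = 3, so A⁻¹ = [[-10, 6, 5], [-9, 16/3, 13/3], [7, -13/3, -10/3]].
W = PA⁻¹ = [[6, -33, -33], [5, -2, 4]] · [[-10, 6, 5], [-9, 16/3, 13/3], [7, -13/3, -10/3]] = [[6, 3, -3], [-4, 2, 3]].

W = [[6, 3, -3], [-4, 2, 3]]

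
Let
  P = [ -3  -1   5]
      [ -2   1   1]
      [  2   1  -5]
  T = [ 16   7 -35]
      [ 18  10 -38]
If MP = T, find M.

M = [[-2, 0, 5], [-6, 2, 2]]

Right-multiplying both sides by P⁻¹ gives M = TP⁻¹.
P has determinant 6; P⁻¹ = [[-1, 0, -1], [-4/3, 5/6, -7/6], [-2/3, 1/6, -5/6]].
M = TP⁻¹ = [[16, 7, -35], [18, 10, -38]] · [[-1, 0, -1], [-4/3, 5/6, -7/6], [-2/3, 1/6, -5/6]] = [[-2, 0, 5], [-6, 2, 2]].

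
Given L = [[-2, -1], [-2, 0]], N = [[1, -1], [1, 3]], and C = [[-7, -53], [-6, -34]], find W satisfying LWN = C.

W = L⁻¹CN⁻¹ (apply L⁻¹ on the left and N⁻¹ on the right).
det L = -2; the adjugate gives L⁻¹ = [[0, -1/2], [-1, 1]].
N has determinant 4; N⁻¹ = [[3/4, 1/4], [-1/4, 1/4]].
L⁻¹C = [[3, 17], [1, 19]].
W = (L⁻¹C)N⁻¹ = [[-2, 5], [-4, 5]].

W = [[-2, 5], [-4, 5]]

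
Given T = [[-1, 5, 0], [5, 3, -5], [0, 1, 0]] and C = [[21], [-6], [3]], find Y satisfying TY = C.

Left-multiplying both sides by T⁻¹ gives Y = T⁻¹C.
T has determinant -5; T⁻¹ = [[-1, 0, 5], [0, 0, 1], [-1, -1/5, 28/5]].
Y = T⁻¹C = [[-1, 0, 5], [0, 0, 1], [-1, -1/5, 28/5]] · [[21], [-6], [3]] = [[-6], [3], [-3]].

Y = [[-6], [3], [-3]]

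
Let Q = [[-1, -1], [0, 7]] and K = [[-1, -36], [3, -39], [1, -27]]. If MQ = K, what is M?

M = [[1, -5], [-3, -6], [-1, -4]]

Right-multiplying both sides by Q⁻¹ gives M = KQ⁻¹.
det Q = -7, so Q⁻¹ = [[-1, -1/7], [0, 1/7]].
M = KQ⁻¹ = [[-1, -36], [3, -39], [1, -27]] · [[-1, -1/7], [0, 1/7]] = [[1, -5], [-3, -6], [-1, -4]].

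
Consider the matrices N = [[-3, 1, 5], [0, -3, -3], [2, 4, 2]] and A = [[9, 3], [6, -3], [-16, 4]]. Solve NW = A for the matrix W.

W = [[-5, 2], [-1, -1], [-1, 2]]

Since N multiplies W on the left, W = N⁻¹A.
N has determinant 6; N⁻¹ = [[1, 3, 2], [-1, -8/3, -3/2], [1, 7/3, 3/2]].
W = N⁻¹A = [[1, 3, 2], [-1, -8/3, -3/2], [1, 7/3, 3/2]] · [[9, 3], [6, -3], [-16, 4]] = [[-5, 2], [-1, -1], [-1, 2]].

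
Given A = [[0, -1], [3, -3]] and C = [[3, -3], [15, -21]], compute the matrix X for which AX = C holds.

X = [[2, -4], [-3, 3]]

Left-multiplying both sides by A⁻¹ gives X = A⁻¹C.
det A = 3, so A⁻¹ = [[-1, 1/3], [-1, 0]].
X = A⁻¹C = [[-1, 1/3], [-1, 0]] · [[3, -3], [15, -21]] = [[2, -4], [-3, 3]].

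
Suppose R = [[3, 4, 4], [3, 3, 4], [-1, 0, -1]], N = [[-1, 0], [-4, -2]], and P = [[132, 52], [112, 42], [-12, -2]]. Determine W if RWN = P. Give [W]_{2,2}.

Left-multiply by R⁻¹ and right-multiply by N⁻¹: W = R⁻¹PN⁻¹.
R has determinant -1; R⁻¹ = [[3, -4, -4], [1, -1, 0], [-3, 4, 3]].
det N = 2; the adjugate gives N⁻¹ = [[-1, 0], [2, -1/2]].
R⁻¹P = [[-4, -4], [20, 10], [16, 6]].
W = (R⁻¹P)N⁻¹ = [[-4, 2], [0, -5], [-4, -3]].

-5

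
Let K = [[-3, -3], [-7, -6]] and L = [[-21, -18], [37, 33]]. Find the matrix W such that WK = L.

W = [[0, 3], [-3, -4]]

K is on the right of W, so right-multiply by K⁻¹: W = LK⁻¹.
det K = -3, so K⁻¹ = [[2, -1], [-7/3, 1]].
W = LK⁻¹ = [[-21, -18], [37, 33]] · [[2, -1], [-7/3, 1]] = [[0, 3], [-3, -4]].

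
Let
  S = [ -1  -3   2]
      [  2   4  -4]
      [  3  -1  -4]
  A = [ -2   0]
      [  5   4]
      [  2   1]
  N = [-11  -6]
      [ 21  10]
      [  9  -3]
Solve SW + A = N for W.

W = [[-4, 5], [1, 3], [-5, 4]]

SW = N − A = [[-9, -6], [16, 6], [7, -4]].
S is on the left of W, so left-multiply by S⁻¹: W = S⁻¹(N − A).
det S = 4, so S⁻¹ = [[-5, -7/2, 1], [-1, -1/2, 0], [-7/2, -5/2, 1/2]].
W = S⁻¹(N − A) = [[-4, 5], [1, 3], [-5, 4]].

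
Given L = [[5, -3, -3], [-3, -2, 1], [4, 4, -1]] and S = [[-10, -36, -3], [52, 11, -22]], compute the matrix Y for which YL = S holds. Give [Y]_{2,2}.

Since L sits to the right of Y, Y = SL⁻¹.
L has determinant -1; L⁻¹ = [[2, 15, 9], [-1, -7, -4], [4, 32, 19]].
Y = SL⁻¹ = [[-10, -36, -3], [52, 11, -22]] · [[2, 15, 9], [-1, -7, -4], [4, 32, 19]] = [[4, 6, -3], [5, -1, 6]].

-1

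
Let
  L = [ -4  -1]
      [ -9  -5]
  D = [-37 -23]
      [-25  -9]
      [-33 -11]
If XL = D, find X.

X = [[-2, 5], [4, 1], [6, 1]]

Since L sits to the right of X, X = DL⁻¹.
det L = 11; the adjugate gives L⁻¹ = [[-5/11, 1/11], [9/11, -4/11]].
X = DL⁻¹ = [[-37, -23], [-25, -9], [-33, -11]] · [[-5/11, 1/11], [9/11, -4/11]] = [[-2, 5], [4, 1], [6, 1]].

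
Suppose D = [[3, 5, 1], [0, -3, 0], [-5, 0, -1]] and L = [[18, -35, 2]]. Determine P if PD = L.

D is on the right of P, so right-multiply by D⁻¹: P = LD⁻¹.
det D = -6, so D⁻¹ = [[-1/2, -5/6, -1/2], [0, -1/3, 0], [5/2, 25/6, 3/2]].
P = LD⁻¹ = [[18, -35, 2]] · [[-1/2, -5/6, -1/2], [0, -1/3, 0], [5/2, 25/6, 3/2]] = [[-4, 5, -6]].

P = [[-4, 5, -6]]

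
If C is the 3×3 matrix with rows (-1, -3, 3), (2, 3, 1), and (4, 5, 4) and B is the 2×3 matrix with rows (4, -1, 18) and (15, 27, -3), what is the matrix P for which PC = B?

C is on the right of P, so right-multiply by C⁻¹: P = BC⁻¹.
det C = -1; the adjugate gives C⁻¹ = [[-7, -27, 12], [4, 16, -7], [2, 7, -3]].
P = BC⁻¹ = [[4, -1, 18], [15, 27, -3]] · [[-7, -27, 12], [4, 16, -7], [2, 7, -3]] = [[4, 2, 1], [-3, 6, 0]].

P = [[4, 2, 1], [-3, 6, 0]]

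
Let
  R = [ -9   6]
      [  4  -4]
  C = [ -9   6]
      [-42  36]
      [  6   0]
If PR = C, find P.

Right-multiplying both sides by R⁻¹ gives P = CR⁻¹.
det R = 12, so R⁻¹ = [[-1/3, -1/2], [-1/3, -3/4]].
P = CR⁻¹ = [[-9, 6], [-42, 36], [6, 0]] · [[-1/3, -1/2], [-1/3, -3/4]] = [[1, 0], [2, -6], [-2, -3]].

P = [[1, 0], [2, -6], [-2, -3]]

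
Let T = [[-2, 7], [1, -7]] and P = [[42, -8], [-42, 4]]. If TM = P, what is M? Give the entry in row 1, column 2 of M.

Left-multiplying both sides by T⁻¹ gives M = T⁻¹P.
det T = 7; the adjugate gives T⁻¹ = [[-1, -1], [-1/7, -2/7]].
M = T⁻¹P = [[-1, -1], [-1/7, -2/7]] · [[42, -8], [-42, 4]] = [[0, 4], [6, 0]].

4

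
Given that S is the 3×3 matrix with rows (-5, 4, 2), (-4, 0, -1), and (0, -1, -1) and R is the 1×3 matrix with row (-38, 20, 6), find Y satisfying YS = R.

Since S sits to the right of Y, Y = RS⁻¹.
det S = -3, so S⁻¹ = [[1/3, -2/3, 4/3], [4/3, -5/3, 13/3], [-4/3, 5/3, -16/3]].
Y = RS⁻¹ = [[-38, 20, 6]] · [[1/3, -2/3, 4/3], [4/3, -5/3, 13/3], [-4/3, 5/3, -16/3]] = [[6, 2, 4]].

Y = [[6, 2, 4]]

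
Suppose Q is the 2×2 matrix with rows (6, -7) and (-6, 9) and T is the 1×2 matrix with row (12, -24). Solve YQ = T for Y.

Y = [[-3, -5]]

Right-multiplying both sides by Q⁻¹ gives Y = TQ⁻¹.
Q has determinant 12; Q⁻¹ = [[3/4, 7/12], [1/2, 1/2]].
Y = TQ⁻¹ = [[12, -24]] · [[3/4, 7/12], [1/2, 1/2]] = [[-3, -5]].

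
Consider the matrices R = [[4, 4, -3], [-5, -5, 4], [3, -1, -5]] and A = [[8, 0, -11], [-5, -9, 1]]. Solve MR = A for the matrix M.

Since R sits to the right of M, M = AR⁻¹.
det R = 4, so R⁻¹ = [[29/4, 23/4, 1/4], [-13/4, -11/4, -1/4], [5, 4, 0]].
M = AR⁻¹ = [[8, 0, -11], [-5, -9, 1]] · [[29/4, 23/4, 1/4], [-13/4, -11/4, -1/4], [5, 4, 0]] = [[3, 2, 2], [-2, 0, 1]].

M = [[3, 2, 2], [-2, 0, 1]]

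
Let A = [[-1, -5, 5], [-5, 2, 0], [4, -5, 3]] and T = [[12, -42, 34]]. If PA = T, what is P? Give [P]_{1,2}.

-1

Since A sits to the right of P, P = TA⁻¹.
det A = 4; the adjugate gives A⁻¹ = [[3/2, -5/2, -5/2], [15/4, -23/4, -25/4], [17/4, -25/4, -27/4]].
P = TA⁻¹ = [[12, -42, 34]] · [[3/2, -5/2, -5/2], [15/4, -23/4, -25/4], [17/4, -25/4, -27/4]] = [[5, -1, 3]].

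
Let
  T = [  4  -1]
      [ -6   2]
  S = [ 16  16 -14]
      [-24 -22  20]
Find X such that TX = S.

Left-multiplying both sides by T⁻¹ gives X = T⁻¹S.
det T = 2, so T⁻¹ = [[1, 1/2], [3, 2]].
X = T⁻¹S = [[1, 1/2], [3, 2]] · [[16, 16, -14], [-24, -22, 20]] = [[4, 5, -4], [0, 4, -2]].

X = [[4, 5, -4], [0, 4, -2]]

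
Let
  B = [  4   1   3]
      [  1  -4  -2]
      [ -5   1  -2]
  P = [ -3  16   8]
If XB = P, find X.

Since B sits to the right of X, X = PB⁻¹.
det B = -5, so B⁻¹ = [[-2, -1, -2], [-12/5, -7/5, -11/5], [19/5, 9/5, 17/5]].
X = PB⁻¹ = [[-3, 16, 8]] · [[-2, -1, -2], [-12/5, -7/5, -11/5], [19/5, 9/5, 17/5]] = [[-2, -5, -2]].

X = [[-2, -5, -2]]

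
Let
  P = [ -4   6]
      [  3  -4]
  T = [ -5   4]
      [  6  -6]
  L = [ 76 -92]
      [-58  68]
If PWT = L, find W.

W = [[2, -2], [4, 3]]

Isolating W: multiply by P⁻¹ from the left and T⁻¹ from the right, so W = P⁻¹LT⁻¹.
det P = -2; the adjugate gives P⁻¹ = [[2, 3], [3/2, 2]].
T has determinant 6; T⁻¹ = [[-1, -2/3], [-1, -5/6]].
P⁻¹L = [[-22, 20], [-2, -2]].
W = (P⁻¹L)T⁻¹ = [[2, -2], [4, 3]].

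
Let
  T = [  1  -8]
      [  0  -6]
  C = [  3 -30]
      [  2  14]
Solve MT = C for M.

Right-multiplying both sides by T⁻¹ gives M = CT⁻¹.
det T = -6, so T⁻¹ = [[1, -4/3], [0, -1/6]].
M = CT⁻¹ = [[3, -30], [2, 14]] · [[1, -4/3], [0, -1/6]] = [[3, 1], [2, -5]].

M = [[3, 1], [2, -5]]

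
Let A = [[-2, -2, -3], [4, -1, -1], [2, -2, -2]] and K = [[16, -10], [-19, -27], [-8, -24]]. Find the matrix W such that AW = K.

W = [[-5, -5], [3, 1], [-4, 6]]

A is on the left of W, so left-multiply by A⁻¹: W = A⁻¹K.
A has determinant 6; A⁻¹ = [[0, 1/3, -1/6], [1, 5/3, -7/3], [-1, -4/3, 5/3]].
W = A⁻¹K = [[0, 1/3, -1/6], [1, 5/3, -7/3], [-1, -4/3, 5/3]] · [[16, -10], [-19, -27], [-8, -24]] = [[-5, -5], [3, 1], [-4, 6]].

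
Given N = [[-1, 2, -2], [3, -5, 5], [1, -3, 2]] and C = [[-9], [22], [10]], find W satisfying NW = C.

Since N multiplies W on the left, W = N⁻¹C.
det N = 1, so N⁻¹ = [[5, 2, 0], [-1, 0, -1], [-4, -1, -1]].
W = N⁻¹C = [[5, 2, 0], [-1, 0, -1], [-4, -1, -1]] · [[-9], [22], [10]] = [[-1], [-1], [4]].

W = [[-1], [-1], [4]]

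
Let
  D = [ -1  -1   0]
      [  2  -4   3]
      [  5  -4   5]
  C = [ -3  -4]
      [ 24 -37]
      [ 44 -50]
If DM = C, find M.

D is on the left of M, so left-multiply by D⁻¹: M = D⁻¹C.
det D = 3; the adjugate gives D⁻¹ = [[-8/3, 5/3, -1], [5/3, -5/3, 1], [4, -3, 2]].
M = D⁻¹C = [[-8/3, 5/3, -1], [5/3, -5/3, 1], [4, -3, 2]] · [[-3, -4], [24, -37], [44, -50]] = [[4, -1], [-1, 5], [4, -5]].

M = [[4, -1], [-1, 5], [4, -5]]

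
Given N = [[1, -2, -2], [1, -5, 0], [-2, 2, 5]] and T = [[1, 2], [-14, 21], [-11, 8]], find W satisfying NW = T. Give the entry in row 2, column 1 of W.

Since N multiplies W on the left, W = N⁻¹T.
N has determinant 1; N⁻¹ = [[-25, 6, -10], [-5, 1, -2], [-8, 2, -3]].
W = N⁻¹T = [[-25, 6, -10], [-5, 1, -2], [-8, 2, -3]] · [[1, 2], [-14, 21], [-11, 8]] = [[1, -4], [3, -5], [-3, 2]].

3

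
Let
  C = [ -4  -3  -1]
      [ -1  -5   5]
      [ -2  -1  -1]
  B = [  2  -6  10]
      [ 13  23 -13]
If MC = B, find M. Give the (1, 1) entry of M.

Since C sits to the right of M, M = BC⁻¹.
det C = 2, so C⁻¹ = [[5, -1, -10], [-11/2, 1, 21/2], [-9/2, 1, 17/2]].
M = BC⁻¹ = [[2, -6, 10], [13, 23, -13]] · [[5, -1, -10], [-11/2, 1, 21/2], [-9/2, 1, 17/2]] = [[-2, 2, 2], [-3, -3, 1]].

-2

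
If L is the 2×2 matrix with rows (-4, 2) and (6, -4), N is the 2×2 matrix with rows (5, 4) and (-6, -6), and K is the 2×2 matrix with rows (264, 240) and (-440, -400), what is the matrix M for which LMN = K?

M = [[-4, 4], [4, -4]]

Left-multiply by L⁻¹ and right-multiply by N⁻¹: M = L⁻¹KN⁻¹.
det L = 4; the adjugate gives L⁻¹ = [[-1, -1/2], [-3/2, -1]].
N has determinant -6; N⁻¹ = [[1, 2/3], [-1, -5/6]].
L⁻¹K = [[-44, -40], [44, 40]].
M = (L⁻¹K)N⁻¹ = [[-4, 4], [4, -4]].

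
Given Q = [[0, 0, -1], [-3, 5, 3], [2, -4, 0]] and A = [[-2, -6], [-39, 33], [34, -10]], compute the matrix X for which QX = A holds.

X = [[5, -5], [-6, 0], [2, 6]]

Left-multiplying both sides by Q⁻¹ gives X = Q⁻¹A.
det Q = -2, so Q⁻¹ = [[-6, -2, -5/2], [-3, -1, -3/2], [-1, 0, 0]].
X = Q⁻¹A = [[-6, -2, -5/2], [-3, -1, -3/2], [-1, 0, 0]] · [[-2, -6], [-39, 33], [34, -10]] = [[5, -5], [-6, 0], [2, 6]].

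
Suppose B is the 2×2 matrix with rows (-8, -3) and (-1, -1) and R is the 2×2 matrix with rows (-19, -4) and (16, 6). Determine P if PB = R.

P = [[3, -5], [-2, 0]]

Since B sits to the right of P, P = RB⁻¹.
det B = 5; the adjugate gives B⁻¹ = [[-1/5, 3/5], [1/5, -8/5]].
P = RB⁻¹ = [[-19, -4], [16, 6]] · [[-1/5, 3/5], [1/5, -8/5]] = [[3, -5], [-2, 0]].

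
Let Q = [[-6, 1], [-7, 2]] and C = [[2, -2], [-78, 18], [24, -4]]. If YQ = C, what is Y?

Right-multiplying both sides by Q⁻¹ gives Y = CQ⁻¹.
det Q = -5; the adjugate gives Q⁻¹ = [[-2/5, 1/5], [-7/5, 6/5]].
Y = CQ⁻¹ = [[2, -2], [-78, 18], [24, -4]] · [[-2/5, 1/5], [-7/5, 6/5]] = [[2, -2], [6, 6], [-4, 0]].

Y = [[2, -2], [6, 6], [-4, 0]]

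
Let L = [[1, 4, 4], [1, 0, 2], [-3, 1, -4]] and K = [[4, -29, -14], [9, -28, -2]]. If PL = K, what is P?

Right-multiplying both sides by L⁻¹ gives P = KL⁻¹.
det L = -6, so L⁻¹ = [[1/3, -10/3, -4/3], [1/3, -4/3, -1/3], [-1/6, 13/6, 2/3]].
P = KL⁻¹ = [[4, -29, -14], [9, -28, -2]] · [[1/3, -10/3, -4/3], [1/3, -4/3, -1/3], [-1/6, 13/6, 2/3]] = [[-6, -5, -5], [-6, 3, -4]].

P = [[-6, -5, -5], [-6, 3, -4]]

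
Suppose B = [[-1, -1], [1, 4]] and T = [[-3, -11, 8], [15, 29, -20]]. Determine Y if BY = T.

Left-multiplying both sides by B⁻¹ gives Y = B⁻¹T.
B has determinant -3; B⁻¹ = [[-4/3, -1/3], [1/3, 1/3]].
Y = B⁻¹T = [[-4/3, -1/3], [1/3, 1/3]] · [[-3, -11, 8], [15, 29, -20]] = [[-1, 5, -4], [4, 6, -4]].

Y = [[-1, 5, -4], [4, 6, -4]]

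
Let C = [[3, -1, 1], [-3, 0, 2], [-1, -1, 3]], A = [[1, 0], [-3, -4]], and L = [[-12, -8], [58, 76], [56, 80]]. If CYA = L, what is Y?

Y = C⁻¹LA⁻¹ (apply C⁻¹ on the left and A⁻¹ on the right).
det C = 2, so C⁻¹ = [[1, 1, -1], [7/2, 5, -9/2], [3/2, 2, -3/2]].
det A = -4; the adjugate gives A⁻¹ = [[1, 0], [-3/4, -1/4]].
C⁻¹L = [[-10, -12], [-4, -8], [14, 20]].
Y = (C⁻¹L)A⁻¹ = [[-1, 3], [2, 2], [-1, -5]].

Y = [[-1, 3], [2, 2], [-1, -5]]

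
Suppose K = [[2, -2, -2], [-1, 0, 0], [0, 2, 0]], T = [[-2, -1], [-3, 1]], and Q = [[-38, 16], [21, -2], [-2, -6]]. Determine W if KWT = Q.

W = [[3, 5], [2, -1], [2, -1]]

Isolating W: multiply by K⁻¹ from the left and T⁻¹ from the right, so W = K⁻¹QT⁻¹.
K has determinant 4; K⁻¹ = [[0, -1, 0], [0, 0, 1/2], [-1/2, -1, -1/2]].
det T = -5; the adjugate gives T⁻¹ = [[-1/5, -1/5], [-3/5, 2/5]].
K⁻¹Q = [[-21, 2], [-1, -3], [-1, -3]].
W = (K⁻¹Q)T⁻¹ = [[3, 5], [2, -1], [2, -1]].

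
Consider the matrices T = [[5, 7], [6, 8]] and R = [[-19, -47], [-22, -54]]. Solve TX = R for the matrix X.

Left-multiplying both sides by T⁻¹ gives X = T⁻¹R.
T has determinant -2; T⁻¹ = [[-4, 7/2], [3, -5/2]].
X = T⁻¹R = [[-4, 7/2], [3, -5/2]] · [[-19, -47], [-22, -54]] = [[-1, -1], [-2, -6]].

X = [[-1, -1], [-2, -6]]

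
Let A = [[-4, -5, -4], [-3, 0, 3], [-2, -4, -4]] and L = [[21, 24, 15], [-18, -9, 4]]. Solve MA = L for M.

A is on the right of M, so right-multiply by A⁻¹: M = LA⁻¹.
det A = -6; the adjugate gives A⁻¹ = [[-2, 2/3, 5/2], [3, -4/3, -4], [-2, 1, 5/2]].
M = LA⁻¹ = [[21, 24, 15], [-18, -9, 4]] · [[-2, 2/3, 5/2], [3, -4/3, -4], [-2, 1, 5/2]] = [[0, -3, -6], [1, 4, 1]].

M = [[0, -3, -6], [1, 4, 1]]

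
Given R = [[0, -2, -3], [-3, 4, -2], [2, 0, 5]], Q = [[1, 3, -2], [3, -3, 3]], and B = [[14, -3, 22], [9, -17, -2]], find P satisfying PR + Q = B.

P = [[1, -1, 5], [3, -2, 0]]

PR = B − Q = [[13, -6, 24], [6, -14, -5]].
Since R sits to the right of P, P = (B − Q)R⁻¹.
det R = 2, so R⁻¹ = [[10, 5, 8], [11/2, 3, 9/2], [-4, -2, -3]].
P = (B − Q)R⁻¹ = [[1, -1, 5], [3, -2, 0]].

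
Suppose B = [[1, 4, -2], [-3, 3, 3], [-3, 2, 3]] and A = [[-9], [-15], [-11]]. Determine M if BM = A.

M = [[-5], [-4], [-6]]

Since B multiplies M on the left, M = B⁻¹A.
B has determinant -3; B⁻¹ = [[-1, 16/3, -6], [0, 1, -1], [-1, 14/3, -5]].
M = B⁻¹A = [[-1, 16/3, -6], [0, 1, -1], [-1, 14/3, -5]] · [[-9], [-15], [-11]] = [[-5], [-4], [-6]].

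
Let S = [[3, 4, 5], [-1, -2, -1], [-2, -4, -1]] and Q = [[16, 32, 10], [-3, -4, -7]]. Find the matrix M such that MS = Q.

Right-multiplying both sides by S⁻¹ gives M = QS⁻¹.
det S = -2, so S⁻¹ = [[1, 8, -3], [-1/2, -7/2, 1], [0, -2, 1]].
M = QS⁻¹ = [[16, 32, 10], [-3, -4, -7]] · [[1, 8, -3], [-1/2, -7/2, 1], [0, -2, 1]] = [[0, -4, -6], [-1, 4, -2]].

M = [[0, -4, -6], [-1, 4, -2]]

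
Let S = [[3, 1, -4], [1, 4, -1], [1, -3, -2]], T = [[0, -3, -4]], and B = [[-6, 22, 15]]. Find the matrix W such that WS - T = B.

W = [[-2, 3, -3]]

WS = B + T = [[-6, 19, 11]].
Right-multiplying both sides by S⁻¹ gives W = (B + T)S⁻¹.
det S = -4; the adjugate gives S⁻¹ = [[11/4, -7/2, -15/4], [-1/4, 1/2, 1/4], [7/4, -5/2, -11/4]].
W = (B + T)S⁻¹ = [[-2, 3, -3]].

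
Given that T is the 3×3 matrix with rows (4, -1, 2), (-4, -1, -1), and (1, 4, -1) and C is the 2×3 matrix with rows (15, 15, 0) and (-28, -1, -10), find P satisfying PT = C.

Right-multiplying both sides by T⁻¹ gives P = CT⁻¹.
det T = -5; the adjugate gives T⁻¹ = [[-1, -7/5, -3/5], [1, 6/5, 4/5], [3, 17/5, 8/5]].
P = CT⁻¹ = [[15, 15, 0], [-28, -1, -10]] · [[-1, -7/5, -3/5], [1, 6/5, 4/5], [3, 17/5, 8/5]] = [[0, -3, 3], [-3, 4, 0]].

P = [[0, -3, 3], [-3, 4, 0]]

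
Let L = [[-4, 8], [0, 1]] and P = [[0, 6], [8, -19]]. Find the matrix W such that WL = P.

W = [[0, 6], [-2, -3]]

Since L sits to the right of W, W = PL⁻¹.
det L = -4, so L⁻¹ = [[-1/4, 2], [0, 1]].
W = PL⁻¹ = [[0, 6], [8, -19]] · [[-1/4, 2], [0, 1]] = [[0, 6], [-2, -3]].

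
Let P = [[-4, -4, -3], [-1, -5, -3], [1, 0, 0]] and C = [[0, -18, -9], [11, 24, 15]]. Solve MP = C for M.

Since P sits to the right of M, M = CP⁻¹.
P has determinant -3; P⁻¹ = [[0, 0, 1], [1, -1, 3], [-5/3, 4/3, -16/3]].
M = CP⁻¹ = [[0, -18, -9], [11, 24, 15]] · [[0, 0, 1], [1, -1, 3], [-5/3, 4/3, -16/3]] = [[-3, 6, -6], [-1, -4, 3]].

M = [[-3, 6, -6], [-1, -4, 3]]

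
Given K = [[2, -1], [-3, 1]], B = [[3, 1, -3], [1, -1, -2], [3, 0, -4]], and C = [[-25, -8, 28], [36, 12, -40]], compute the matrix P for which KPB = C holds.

P = [[0, 4, -5], [0, 0, 1]]

P = K⁻¹CB⁻¹ (apply K⁻¹ on the left and B⁻¹ on the right).
K has determinant -1; K⁻¹ = [[-1, -1], [-3, -2]].
det B = 1; the adjugate gives B⁻¹ = [[4, 4, -5], [-2, -3, 3], [3, 3, -4]].
K⁻¹C = [[-11, -4, 12], [3, 0, -4]].
P = (K⁻¹C)B⁻¹ = [[0, 4, -5], [0, 0, 1]].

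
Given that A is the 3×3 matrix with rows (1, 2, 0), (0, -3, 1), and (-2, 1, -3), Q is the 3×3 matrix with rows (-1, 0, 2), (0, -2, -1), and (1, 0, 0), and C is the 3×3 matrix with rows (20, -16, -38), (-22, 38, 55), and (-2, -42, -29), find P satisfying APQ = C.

P = [[-5, -2, 1], [-5, 5, 2], [3, -4, 2]]

P = A⁻¹CQ⁻¹ (apply A⁻¹ on the left and Q⁻¹ on the right).
A has determinant 4; A⁻¹ = [[2, 3/2, 1/2], [-1/2, -3/4, -1/4], [-3/2, -5/4, -3/4]].
det Q = 4, so Q⁻¹ = [[0, 0, 1], [-1/4, -1/2, -1/4], [1/2, 0, 1/2]].
A⁻¹C = [[6, 4, -8], [7, -10, -15], [-1, 8, 10]].
P = (A⁻¹C)Q⁻¹ = [[-5, -2, 1], [-5, 5, 2], [3, -4, 2]].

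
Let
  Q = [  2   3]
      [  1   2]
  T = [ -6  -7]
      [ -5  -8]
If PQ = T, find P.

P = [[-5, 4], [-2, -1]]

Since Q sits to the right of P, P = TQ⁻¹.
det Q = 1; the adjugate gives Q⁻¹ = [[2, -3], [-1, 2]].
P = TQ⁻¹ = [[-6, -7], [-5, -8]] · [[2, -3], [-1, 2]] = [[-5, 4], [-2, -1]].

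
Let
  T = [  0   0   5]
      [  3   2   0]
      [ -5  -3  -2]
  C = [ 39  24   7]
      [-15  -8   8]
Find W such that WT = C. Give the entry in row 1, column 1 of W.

-1

Since T sits to the right of W, W = CT⁻¹.
det T = 5, so T⁻¹ = [[-4/5, -3, -2], [6/5, 5, 3], [1/5, 0, 0]].
W = CT⁻¹ = [[39, 24, 7], [-15, -8, 8]] · [[-4/5, -3, -2], [6/5, 5, 3], [1/5, 0, 0]] = [[-1, 3, -6], [4, 5, 6]].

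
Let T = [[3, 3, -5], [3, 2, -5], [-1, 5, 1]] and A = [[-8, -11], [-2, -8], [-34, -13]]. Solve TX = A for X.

Since T multiplies X on the left, X = T⁻¹A.
det T = 2; the adjugate gives T⁻¹ = [[27/2, -14, -5/2], [1, -1, 0], [17/2, -9, -3/2]].
X = T⁻¹A = [[27/2, -14, -5/2], [1, -1, 0], [17/2, -9, -3/2]] · [[-8, -11], [-2, -8], [-34, -13]] = [[5, -4], [-6, -3], [1, -2]].

X = [[5, -4], [-6, -3], [1, -2]]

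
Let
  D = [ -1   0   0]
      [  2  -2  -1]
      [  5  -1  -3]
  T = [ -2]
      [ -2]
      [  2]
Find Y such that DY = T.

Since D multiplies Y on the left, Y = D⁻¹T.
D has determinant -5; D⁻¹ = [[-1, 0, 0], [-1/5, -3/5, 1/5], [-8/5, 1/5, -2/5]].
Y = D⁻¹T = [[-1, 0, 0], [-1/5, -3/5, 1/5], [-8/5, 1/5, -2/5]] · [[-2], [-2], [2]] = [[2], [2], [2]].

Y = [[2], [2], [2]]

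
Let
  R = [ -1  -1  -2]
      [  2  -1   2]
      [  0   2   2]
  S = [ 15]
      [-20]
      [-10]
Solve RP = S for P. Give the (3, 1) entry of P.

R is on the left of P, so left-multiply by R⁻¹: P = R⁻¹S.
det R = 2; the adjugate gives R⁻¹ = [[-3, -1, -2], [-2, -1, -1], [2, 1, 3/2]].
P = R⁻¹S = [[-3, -1, -2], [-2, -1, -1], [2, 1, 3/2]] · [[15], [-20], [-10]] = [[-5], [0], [-5]].

-5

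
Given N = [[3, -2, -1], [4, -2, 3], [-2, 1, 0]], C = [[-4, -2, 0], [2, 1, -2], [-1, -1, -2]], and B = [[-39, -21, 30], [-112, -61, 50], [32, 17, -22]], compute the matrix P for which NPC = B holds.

Isolating P: multiply by N⁻¹ from the left and C⁻¹ from the right, so P = N⁻¹BC⁻¹.
N has determinant 3; N⁻¹ = [[-1, -1/3, -8/3], [-2, -2/3, -13/3], [0, 1/3, 2/3]].
C has determinant 4; C⁻¹ = [[-1, -1, 1], [3/2, 2, -2], [-1/4, -1/2, 0]].
N⁻¹B = [[-9, -4, 12], [14, 9, 2], [-16, -9, 2]].
P = (N⁻¹B)C⁻¹ = [[0, -5, -1], [-1, 3, -4], [2, -3, 2]].

P = [[0, -5, -1], [-1, 3, -4], [2, -3, 2]]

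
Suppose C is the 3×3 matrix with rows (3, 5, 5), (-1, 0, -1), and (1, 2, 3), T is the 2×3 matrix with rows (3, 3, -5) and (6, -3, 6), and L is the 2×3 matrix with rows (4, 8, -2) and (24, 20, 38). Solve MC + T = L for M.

MC = L − T = [[1, 5, 3], [18, 23, 32]].
C is on the right of M, so right-multiply by C⁻¹: M = (L − T)C⁻¹.
C has determinant 6; C⁻¹ = [[1/3, -5/6, -5/6], [1/3, 2/3, -1/3], [-1/3, -1/6, 5/6]].
M = (L − T)C⁻¹ = [[1, 2, 0], [3, -5, 4]].

M = [[1, 2, 0], [3, -5, 4]]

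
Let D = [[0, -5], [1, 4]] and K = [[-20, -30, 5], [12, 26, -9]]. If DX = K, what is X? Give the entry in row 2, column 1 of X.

Left-multiplying both sides by D⁻¹ gives X = D⁻¹K.
D has determinant 5; D⁻¹ = [[4/5, 1], [-1/5, 0]].
X = D⁻¹K = [[4/5, 1], [-1/5, 0]] · [[-20, -30, 5], [12, 26, -9]] = [[-4, 2, -5], [4, 6, -1]].

4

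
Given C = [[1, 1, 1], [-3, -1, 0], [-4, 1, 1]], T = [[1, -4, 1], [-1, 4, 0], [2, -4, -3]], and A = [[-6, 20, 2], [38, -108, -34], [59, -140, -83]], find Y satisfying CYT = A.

Y = [[2, 5, -5], [-5, 2, 4], [2, -4, 0]]

Isolating Y: multiply by C⁻¹ from the left and T⁻¹ from the right, so Y = C⁻¹AT⁻¹.
det C = -5, so C⁻¹ = [[1/5, 0, -1/5], [-3/5, -1, 3/5], [7/5, 1, -2/5]].
T has determinant -4; T⁻¹ = [[3, 4, 1], [3/4, 5/4, 1/4], [1, 1, 0]].
C⁻¹A = [[-13, 32, 17], [1, 12, -17], [6, -24, 2]].
Y = (C⁻¹A)T⁻¹ = [[2, 5, -5], [-5, 2, 4], [2, -4, 0]].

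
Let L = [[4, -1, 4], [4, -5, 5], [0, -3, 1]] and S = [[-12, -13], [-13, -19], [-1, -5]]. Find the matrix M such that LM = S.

M = [[-2, -1], [0, 1], [-1, -2]]

Left-multiplying both sides by L⁻¹ gives M = L⁻¹S.
L has determinant -4; L⁻¹ = [[-5/2, 11/4, -15/4], [1, -1, 1], [3, -3, 4]].
M = L⁻¹S = [[-5/2, 11/4, -15/4], [1, -1, 1], [3, -3, 4]] · [[-12, -13], [-13, -19], [-1, -5]] = [[-2, -1], [0, 1], [-1, -2]].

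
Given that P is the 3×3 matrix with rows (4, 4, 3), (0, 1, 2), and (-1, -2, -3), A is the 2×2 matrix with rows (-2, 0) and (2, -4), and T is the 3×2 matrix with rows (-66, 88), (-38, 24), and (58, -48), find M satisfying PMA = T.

M = [[-4, -2], [3, -2], [5, -2]]

M = P⁻¹TA⁻¹ (apply P⁻¹ on the left and A⁻¹ on the right).
det P = -1, so P⁻¹ = [[-1, -6, -5], [2, 9, 8], [-1, -4, -4]].
det A = 8, so A⁻¹ = [[-1/2, 0], [-1/4, -1/4]].
P⁻¹T = [[4, 8], [-10, 8], [-14, 8]].
M = (P⁻¹T)A⁻¹ = [[-4, -2], [3, -2], [5, -2]].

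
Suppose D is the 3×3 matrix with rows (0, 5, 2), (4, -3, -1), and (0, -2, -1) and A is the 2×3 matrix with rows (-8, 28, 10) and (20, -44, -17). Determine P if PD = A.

D is on the right of P, so right-multiply by D⁻¹: P = AD⁻¹.
det D = 4; the adjugate gives D⁻¹ = [[1/4, 1/4, 1/4], [1, 0, 2], [-2, 0, -5]].
P = AD⁻¹ = [[-8, 28, 10], [20, -44, -17]] · [[1/4, 1/4, 1/4], [1, 0, 2], [-2, 0, -5]] = [[6, -2, 4], [-5, 5, 2]].

P = [[6, -2, 4], [-5, 5, 2]]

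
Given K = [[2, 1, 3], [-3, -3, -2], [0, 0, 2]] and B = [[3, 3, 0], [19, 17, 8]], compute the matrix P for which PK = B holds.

Since K sits to the right of P, P = BK⁻¹.
det K = -6, so K⁻¹ = [[1, 1/3, -7/6], [-1, -2/3, 5/6], [0, 0, 1/2]].
P = BK⁻¹ = [[3, 3, 0], [19, 17, 8]] · [[1, 1/3, -7/6], [-1, -2/3, 5/6], [0, 0, 1/2]] = [[0, -1, -1], [2, -5, -4]].

P = [[0, -1, -1], [2, -5, -4]]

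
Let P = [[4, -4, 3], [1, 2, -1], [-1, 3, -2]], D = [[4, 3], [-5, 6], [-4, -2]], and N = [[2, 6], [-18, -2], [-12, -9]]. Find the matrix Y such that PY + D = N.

PY = N − D = [[-2, 3], [-13, -8], [-8, -7]].
Left-multiplying both sides by P⁻¹ gives Y = P⁻¹(N − D).
det P = -1; the adjugate gives P⁻¹ = [[1, -1, 2], [-3, 5, -7], [-5, 8, -12]].
Y = P⁻¹(N − D) = [[-5, -3], [-3, 0], [2, 5]].

Y = [[-5, -3], [-3, 0], [2, 5]]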